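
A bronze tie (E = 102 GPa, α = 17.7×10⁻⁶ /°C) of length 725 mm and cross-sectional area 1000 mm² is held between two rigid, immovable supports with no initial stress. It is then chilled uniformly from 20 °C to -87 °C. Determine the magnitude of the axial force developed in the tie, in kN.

Full restraint means ε = 0, so the stress is σ = EαΔT = 102×10³ × 17.7×10⁻⁶ × 107 = 193.2 MPa.
Then P = σA = 193.2 × 1000 mm² = 193.2 kN, tensile.

P ≈ 193 kN (tensile)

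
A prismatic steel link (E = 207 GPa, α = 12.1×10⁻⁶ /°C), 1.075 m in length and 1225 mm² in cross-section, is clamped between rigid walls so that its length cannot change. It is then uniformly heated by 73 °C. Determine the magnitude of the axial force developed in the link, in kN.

The ends cannot move, so σ = EαΔT = 207×10³ × 12.1×10⁻⁶ × 73 = 182.8 MPa.
Then P = σA = 182.8 × 1225 mm² = 224 kN, compressive.

P ≈ 224 kN (compressive)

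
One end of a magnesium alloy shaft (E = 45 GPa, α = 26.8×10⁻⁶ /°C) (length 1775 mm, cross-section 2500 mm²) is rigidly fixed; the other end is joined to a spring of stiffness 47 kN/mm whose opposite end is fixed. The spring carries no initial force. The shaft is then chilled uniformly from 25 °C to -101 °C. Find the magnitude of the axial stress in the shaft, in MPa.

σ ≈ 64.7 MPa (tensile)

If the spring were absent the shaft would shorten by αΔT L = 26.8×10⁻⁶ × 126 × 1775 = 5.994 mm.
With a force P in the spring, the elastic change of the shaft is PL/(AE) and that of the spring is P/k; compatibility requires their sum to equal δ_free.
P [ L/(AE) + 1/k ] = δ_free → P [ 1775/(2500×45×10³) + 1/(47×10³) ] = 5.994.
P = 5.994 / 3.705×10⁻⁵ = 161800 N.
σ = P/A = 161800/2500 = 64.7 MPa.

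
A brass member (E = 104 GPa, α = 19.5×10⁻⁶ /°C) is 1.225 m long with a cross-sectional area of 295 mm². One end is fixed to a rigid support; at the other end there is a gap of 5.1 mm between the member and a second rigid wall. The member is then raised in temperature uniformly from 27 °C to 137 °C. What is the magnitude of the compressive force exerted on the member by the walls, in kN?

P ≈ 0 kN

Free thermal elongation = αΔT L = 19.5×10⁻⁶ × 110 × 1225 = 2.628 mm.
Since δ_free = 2.63 mm is less than the 5.1 mm gap, the member never touches the wall. No axial force develops.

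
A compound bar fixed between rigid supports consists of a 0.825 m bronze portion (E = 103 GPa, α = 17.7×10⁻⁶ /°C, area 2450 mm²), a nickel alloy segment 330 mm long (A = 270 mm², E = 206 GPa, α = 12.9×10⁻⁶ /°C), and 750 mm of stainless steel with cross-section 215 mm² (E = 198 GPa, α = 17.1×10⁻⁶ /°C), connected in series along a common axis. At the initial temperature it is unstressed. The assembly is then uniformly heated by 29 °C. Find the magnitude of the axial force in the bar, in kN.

With the walls removed the bar would change length by δ_free = Σ αᵢΔT Lᵢ = 17.7×10⁻⁶×29×825 + 12.9×10⁻⁶×29×330 + 17.1×10⁻⁶×29×750 = 0.9189 mm.
Since the ends are fixed, an axial force P builds up, equal in every segment, with P · Σ Lᵢ/(AᵢEᵢ) = δ_free.
Σ Lᵢ/(AᵢEᵢ) = 825/(2450×103×10³) + 330/(270×206×10³) + 750/(215×198×10³) = 2.682×10⁻⁵ mm/N.
P = 0.9189 / 2.682×10⁻⁵ = 34260 N = 34.26 kN, compressive.

P ≈ 34.3 kN (compressive)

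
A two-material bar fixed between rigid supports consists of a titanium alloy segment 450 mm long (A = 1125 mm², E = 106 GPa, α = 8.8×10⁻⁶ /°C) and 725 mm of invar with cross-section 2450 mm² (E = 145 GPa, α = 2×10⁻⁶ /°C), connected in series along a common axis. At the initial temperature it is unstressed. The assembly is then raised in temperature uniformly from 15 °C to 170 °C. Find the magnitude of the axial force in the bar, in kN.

With the walls removed the bar would change length by δ_free = Σ αᵢΔT Lᵢ = 8.8×10⁻⁶×155×450 + 2×10⁻⁶×155×725 = 0.8386 mm.
Since the ends are fixed, an axial force P builds up, equal in every segment, with P · Σ Lᵢ/(AᵢEᵢ) = δ_free.
The series flexibility is Σ Lᵢ/(AᵢEᵢ) = 450/(1125×106×10³) + 725/(2450×145×10³) = 5.814×10⁻⁶ mm/N.
P = 0.8386 / 5.814×10⁻⁶ = 144200 N = 144.2 kN, compressive.

P ≈ 144 kN (compressive)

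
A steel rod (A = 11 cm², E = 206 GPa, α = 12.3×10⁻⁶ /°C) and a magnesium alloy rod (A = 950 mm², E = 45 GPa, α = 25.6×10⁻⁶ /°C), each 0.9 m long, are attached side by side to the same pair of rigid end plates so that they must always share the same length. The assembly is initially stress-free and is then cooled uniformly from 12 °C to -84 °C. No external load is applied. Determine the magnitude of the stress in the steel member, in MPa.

The magnesium alloy has the larger α, so on cooling it would change length more than the steel if both were free. The rigid plates force a common final length, so the magnesium alloy is put into tension and the steel into compression, with equal and opposite forces P (no external load).
Compatibility of the two members (thermal + elastic change equal): (α₁ − α₂)ΔT = P·[1/(A₁E₁) + 1/(A₂E₂)].
|α₁ − α₂|·ΔT = 13.3×10⁻⁶ × 96 = 0.001277.
1/(A₁E₁) + 1/(A₂E₂) = 1/(1100×206×10³) + 1/(950×45×10³) = 2.78×10⁻⁸ N⁻¹.
So P = 0.001277 / 2.78×10⁻⁸ = 45.92 kN.
σ_{steel} = P/A₁ = 45920/1100 = 41.75 MPa, compressive.

σ ≈ 41.7 MPa (compressive)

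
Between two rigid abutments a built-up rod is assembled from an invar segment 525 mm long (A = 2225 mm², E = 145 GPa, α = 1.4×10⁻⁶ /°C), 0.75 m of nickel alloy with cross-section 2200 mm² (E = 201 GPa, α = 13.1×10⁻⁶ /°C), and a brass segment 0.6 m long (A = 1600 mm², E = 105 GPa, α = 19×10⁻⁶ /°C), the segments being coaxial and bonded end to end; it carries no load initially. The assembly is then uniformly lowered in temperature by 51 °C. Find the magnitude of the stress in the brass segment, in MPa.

With the walls removed the bar would change length by δ_free = Σ αᵢΔT Lᵢ = 1.4×10⁻⁶×51×525 + 13.1×10⁻⁶×51×750 + 19×10⁻⁶×51×600 = 1.12 mm.
The rigid supports impose zero overall length change; the single axial force P common to all segments must satisfy P Σ Lᵢ/(AᵢEᵢ) = δ_free.
The series flexibility is Σ Lᵢ/(AᵢEᵢ) = 525/(2225×145×10³) + 750/(2200×201×10³) + 600/(1600×105×10³) = 6.895×10⁻⁶ mm/N.
P = 1.12 / 6.895×10⁻⁶ = 162400 N = 162.4 kN, tensile.
σ_{brass} = P / A = 162400 / 1600 = 101.5 MPa.

σ ≈ 102 MPa (tensile)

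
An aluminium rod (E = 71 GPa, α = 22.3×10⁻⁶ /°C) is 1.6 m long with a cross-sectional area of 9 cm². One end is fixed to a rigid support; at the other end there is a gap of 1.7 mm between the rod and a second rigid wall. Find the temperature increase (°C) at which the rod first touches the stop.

ΔT ≈ 47.6 °C

Contact occurs when the free expansion equals the gap: αΔT L = 1.7 mm.
So ΔT = g/(αL) = 1.7/(22.3×10⁻⁶ × 1600) = 47.65 °C.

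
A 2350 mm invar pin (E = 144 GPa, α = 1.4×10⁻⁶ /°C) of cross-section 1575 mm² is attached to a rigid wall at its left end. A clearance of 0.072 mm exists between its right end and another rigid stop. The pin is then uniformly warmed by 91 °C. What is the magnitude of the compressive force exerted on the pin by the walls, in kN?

Unrestrained expansion: δ_free = αΔT L = 1.4×10⁻⁶ × 91 × 2350 = 0.2994 mm.
This exceeds the 0.072 mm gap, so the wall pushes back. The portion of expansion that must be recovered elastically is δ_free − gap = 0.2994 − 0.072 = 0.2274 mm.
Compatibility: PL/(AE) = 0.2274 mm, so σ = P/A = E × (0.2274/2350) = 13.93 MPa.
Force on the wall = σA = 13.93 × 1575 mm² = 21.95 kN.

P ≈ 21.9 kN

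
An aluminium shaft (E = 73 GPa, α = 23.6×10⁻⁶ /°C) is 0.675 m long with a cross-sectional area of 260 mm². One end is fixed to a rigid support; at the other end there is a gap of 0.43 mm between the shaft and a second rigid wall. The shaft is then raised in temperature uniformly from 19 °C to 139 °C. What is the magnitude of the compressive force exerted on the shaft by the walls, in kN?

Unrestrained expansion: δ_free = αΔT L = 23.6×10⁻⁶ × 120 × 675 = 1.912 mm.
The gap closes (δ_free > 0.43 mm) and the wall then resists a further 1.912 − 0.43 = 1.482 mm of expansion.
So σ = E(δ_free − g)/L = 73×10³ × 1.482/675 = 160.2 MPa.
Force on the wall = σA = 160.2 × 260 mm² = 41.66 kN.

P ≈ 41.7 kN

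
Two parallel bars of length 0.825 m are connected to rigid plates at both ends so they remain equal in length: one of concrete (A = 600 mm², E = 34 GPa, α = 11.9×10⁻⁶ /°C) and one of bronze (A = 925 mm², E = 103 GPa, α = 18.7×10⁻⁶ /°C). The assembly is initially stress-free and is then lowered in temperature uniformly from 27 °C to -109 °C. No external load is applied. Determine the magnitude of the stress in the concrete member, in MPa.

σ ≈ 25.9 MPa (compressive)

Equilibrium of a rigid end plate with no external load gives equal and opposite internal forces ±P in the two members. Since α_{bronze} > α_{concrete}, cooling drives the bronze into tension and the concrete into compression.
Equating the net (thermal + elastic) strains gives |α₁ − α₂|·ΔT = P·[1/(A₁E₁) + 1/(A₂E₂)].
|α₁ − α₂|·ΔT = 6.8×10⁻⁶ × 136 = 0.0009248.
1/(A₁E₁) + 1/(A₂E₂) = 1/(600×34×10³) + 1/(925×103×10³) = 5.952×10⁻⁸ N⁻¹.
So P = 0.0009248 / 5.952×10⁻⁸ = 15.54 kN.
σ_{concrete} = P/A₁ = 15540/600 = 25.9 MPa, compressive.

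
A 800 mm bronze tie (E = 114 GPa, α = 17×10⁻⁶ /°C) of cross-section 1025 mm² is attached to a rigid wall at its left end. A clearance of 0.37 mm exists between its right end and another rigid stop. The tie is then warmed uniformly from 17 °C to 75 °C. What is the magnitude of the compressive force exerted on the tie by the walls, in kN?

P ≈ 61.2 kN

Free thermal elongation = αΔT L = 17×10⁻⁶ × 58 × 800 = 0.7888 mm.
After closing the 0.37 mm clearance, 0.7888 − 0.37 = 0.4188 mm of expansion remains to be suppressed by the wall.
Compatibility: PL/(AE) = 0.4188 mm, so σ = P/A = E × (0.4188/800) = 59.68 MPa.
Force on the wall = σA = 59.68 × 1025 mm² = 61.17 kN.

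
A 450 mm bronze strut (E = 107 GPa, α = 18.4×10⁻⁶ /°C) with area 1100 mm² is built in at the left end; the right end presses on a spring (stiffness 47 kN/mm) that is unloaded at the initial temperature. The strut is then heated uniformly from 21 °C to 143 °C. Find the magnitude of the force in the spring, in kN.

Free thermal expansion: δ_free = αΔT L = 18.4×10⁻⁶ × 122 × 450 = 1.01 mm.
With a force P in the spring, the elastic change of the strut is PL/(AE) and that of the spring is P/k; compatibility requires their sum to equal δ_free.
So P = δ_free / [L/(AE) + 1/k] = 1.01 / [ 450/(1100×107×10³) + 1/(47×10³) ].
P = 1.01 / 2.51×10⁻⁵ = 40250 N.

P ≈ 40.2 kN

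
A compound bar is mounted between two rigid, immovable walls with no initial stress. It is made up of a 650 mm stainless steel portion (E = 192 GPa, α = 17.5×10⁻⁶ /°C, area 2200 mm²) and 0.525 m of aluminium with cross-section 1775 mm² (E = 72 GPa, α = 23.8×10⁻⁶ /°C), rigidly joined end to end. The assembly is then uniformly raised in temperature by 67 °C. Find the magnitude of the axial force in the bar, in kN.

P ≈ 283 kN (compressive)

If the supports were absent, the total length change would be Σ αᵢΔT Lᵢ = 17.5×10⁻⁶×67×650 + 23.8×10⁻⁶×67×525 = 1.599 mm.
The walls prevent any net length change, so an axial force P (same in every segment) develops. Compatibility: P · Σ Lᵢ/(AᵢEᵢ) = δ_free.
The series flexibility is Σ Lᵢ/(AᵢEᵢ) = 650/(2200×192×10³) + 525/(1775×72×10³) = 5.647×10⁻⁶ mm/N.
So P = 1.599 / 5.647×10⁻⁶ = 283.2 kN, compressive.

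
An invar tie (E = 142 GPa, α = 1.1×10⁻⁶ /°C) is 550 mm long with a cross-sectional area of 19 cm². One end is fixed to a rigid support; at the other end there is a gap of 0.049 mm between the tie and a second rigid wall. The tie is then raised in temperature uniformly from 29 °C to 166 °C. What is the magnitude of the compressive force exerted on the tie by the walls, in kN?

Unrestrained expansion: δ_free = αΔT L = 1.1×10⁻⁶ × 137 × 550 = 0.08289 mm.
This exceeds the 0.049 mm gap, so the wall pushes back. The portion of expansion that must be recovered elastically is δ_free − gap = 0.08289 − 0.049 = 0.03388 mm.
So σ = E(δ_free − g)/L = 142×10³ × 0.03388/550 = 8.748 MPa.
Force on the wall = σA = 8.748 × 1900 mm² = 16.62 kN.

P ≈ 16.6 kN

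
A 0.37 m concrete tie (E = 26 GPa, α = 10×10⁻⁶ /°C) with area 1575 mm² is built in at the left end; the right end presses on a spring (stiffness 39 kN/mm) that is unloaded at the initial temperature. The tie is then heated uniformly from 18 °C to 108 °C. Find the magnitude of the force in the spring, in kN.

P ≈ 9.6 kN

If the spring were absent the tie would lengthen by αΔT L = 10×10⁻⁶ × 90 × 370 = 0.333 mm.
With a force P in the spring, the elastic change of the tie is PL/(AE) and that of the spring is P/k; compatibility requires their sum to equal δ_free.
P [ L/(AE) + 1/k ] = δ_free → P [ 370/(1575×26×10³) + 1/(39×10³) ] = 0.333.
P = 0.333 / 3.468×10⁻⁵ = 9603 N.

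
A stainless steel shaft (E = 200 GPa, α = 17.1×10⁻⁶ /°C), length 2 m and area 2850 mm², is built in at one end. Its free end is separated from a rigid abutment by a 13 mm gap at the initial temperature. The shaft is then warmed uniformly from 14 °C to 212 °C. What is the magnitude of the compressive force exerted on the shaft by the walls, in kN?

P ≈ 0 kN

If the wall were absent the shaft would grow by αΔT L = 17.1×10⁻⁶ × 198 × 2000 = 6.772 mm.
This is smaller than the 13 mm clearance, so the shaft expands freely without reaching the stop — the stress is zero.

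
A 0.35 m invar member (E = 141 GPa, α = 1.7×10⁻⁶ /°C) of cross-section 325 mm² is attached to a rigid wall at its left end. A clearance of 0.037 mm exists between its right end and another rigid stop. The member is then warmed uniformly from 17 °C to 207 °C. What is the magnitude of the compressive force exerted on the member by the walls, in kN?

Free thermal elongation = αΔT L = 1.7×10⁻⁶ × 190 × 350 = 0.113 mm.
The gap closes (δ_free > 0.037 mm) and the wall then resists a further 0.113 − 0.037 = 0.07605 mm of expansion.
So σ = E(δ_free − g)/L = 141×10³ × 0.07605/350 = 30.64 MPa.
Force on the wall = σA = 30.64 × 325 mm² = 9.957 kN.

P ≈ 9.96 kN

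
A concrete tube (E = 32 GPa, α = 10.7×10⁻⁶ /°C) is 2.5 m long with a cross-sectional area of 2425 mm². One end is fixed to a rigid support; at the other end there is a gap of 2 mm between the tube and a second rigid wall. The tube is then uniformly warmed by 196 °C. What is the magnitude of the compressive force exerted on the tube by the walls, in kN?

Free thermal elongation = αΔT L = 10.7×10⁻⁶ × 196 × 2500 = 5.243 mm.
After closing the 2 mm clearance, 5.243 − 2 = 3.243 mm of expansion remains to be suppressed by the wall.
So σ = E(δ_free − g)/L = 32×10³ × 3.243/2500 = 41.51 MPa.
P = σA = 41.51 × 2425 = 100.7 kN.

P ≈ 101 kN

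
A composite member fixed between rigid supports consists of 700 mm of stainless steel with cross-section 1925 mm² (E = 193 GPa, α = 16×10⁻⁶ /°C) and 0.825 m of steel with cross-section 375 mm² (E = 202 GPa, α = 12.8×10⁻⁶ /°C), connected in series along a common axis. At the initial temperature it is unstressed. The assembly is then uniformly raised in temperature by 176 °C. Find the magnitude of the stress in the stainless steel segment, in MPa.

Free thermal expansion of the whole bar: Σ αᵢΔT Lᵢ = 16×10⁻⁶×176×700 + 12.8×10⁻⁶×176×825 = 3.83 mm.
The rigid supports impose zero overall length change; the single axial force P common to all segments must satisfy P Σ Lᵢ/(AᵢEᵢ) = δ_free.
Σ Lᵢ/(AᵢEᵢ) = 700/(1925×193×10³) + 825/(375×202×10³) = 1.278×10⁻⁵ mm/N.
So P = 3.83 / 1.278×10⁻⁵ = 299.8 kN, compressive.
σ_{stainless steel} = P / A = 299800 / 1925 = 155.7 MPa.

σ ≈ 156 MPa (compressive)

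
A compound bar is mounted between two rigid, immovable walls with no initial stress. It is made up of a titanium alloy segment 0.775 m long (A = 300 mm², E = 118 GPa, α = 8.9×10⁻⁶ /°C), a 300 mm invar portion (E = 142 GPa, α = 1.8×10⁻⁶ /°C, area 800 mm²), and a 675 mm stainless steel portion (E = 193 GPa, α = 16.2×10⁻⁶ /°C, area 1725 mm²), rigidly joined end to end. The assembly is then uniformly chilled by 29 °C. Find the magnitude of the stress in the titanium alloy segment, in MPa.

With the walls removed the bar would change length by δ_free = Σ αᵢΔT Lᵢ = 8.9×10⁻⁶×29×775 + 1.8×10⁻⁶×29×300 + 16.2×10⁻⁶×29×675 = 0.5328 mm.
The walls prevent any net length change, so an axial force P (same in every segment) develops. Compatibility: P · Σ Lᵢ/(AᵢEᵢ) = δ_free.
The series flexibility is Σ Lᵢ/(AᵢEᵢ) = 775/(300×118×10³) + 300/(800×142×10³) + 675/(1725×193×10³) = 2.656×10⁻⁵ mm/N.
P = 0.5328 / 2.656×10⁻⁵ = 20060 N = 20.06 kN, tensile.
σ_{titanium alloy} = P / A = 20060 / 300 = 66.87 MPa.

σ ≈ 66.9 MPa (tensile)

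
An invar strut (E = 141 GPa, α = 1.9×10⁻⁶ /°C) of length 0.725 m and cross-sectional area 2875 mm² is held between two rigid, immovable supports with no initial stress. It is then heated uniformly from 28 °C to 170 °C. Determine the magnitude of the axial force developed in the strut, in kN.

P ≈ 109 kN (compressive)

The ends cannot move, so σ = EαΔT = 141×10³ × 1.9×10⁻⁶ × 142 = 38.04 MPa.
Axial force P = σA = 38.04 × 2875 = 109400 N = 109.4 kN, compressive.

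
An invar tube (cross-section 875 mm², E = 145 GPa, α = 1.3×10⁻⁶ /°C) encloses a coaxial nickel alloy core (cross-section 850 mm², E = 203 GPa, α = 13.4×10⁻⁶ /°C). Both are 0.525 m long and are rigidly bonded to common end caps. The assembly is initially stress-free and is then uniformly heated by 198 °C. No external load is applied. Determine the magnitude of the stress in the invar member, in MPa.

The nickel alloy has the larger α, so on heating it would change length more than the invar if both were free. The rigid plates force a common final length, so the nickel alloy is put into compression and the invar into tension, with equal and opposite forces P (no external load).
Equating the net (thermal + elastic) strains gives |α₁ − α₂|·ΔT = P·[1/(A₁E₁) + 1/(A₂E₂)].
|α₁ − α₂|·ΔT = 12.1×10⁻⁶ × 198 = 0.002396.
1/(A₁E₁) + 1/(A₂E₂) = 1/(875×145×10³) + 1/(850×203×10³) = 1.368×10⁻⁸ N⁻¹.
So P = 0.002396 / 1.368×10⁻⁸ = 175.2 kN.
σ_{invar} = P/A₁ = 175200/875 = 200.2 MPa, tensile.

σ ≈ 200 MPa (tensile)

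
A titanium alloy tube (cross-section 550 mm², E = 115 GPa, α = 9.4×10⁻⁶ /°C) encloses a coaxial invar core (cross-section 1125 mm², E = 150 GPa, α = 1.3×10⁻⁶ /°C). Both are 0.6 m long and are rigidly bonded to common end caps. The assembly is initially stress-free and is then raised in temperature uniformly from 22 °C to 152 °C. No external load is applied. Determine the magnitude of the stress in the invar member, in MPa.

The titanium alloy has the larger α, so on heating it would change length more than the invar if both were free. The rigid plates force a common final length, so the titanium alloy is put into compression and the invar into tension, with equal and opposite forces P (no external load).
Equating the net (thermal + elastic) strains gives |α₁ − α₂|·ΔT = P·[1/(A₁E₁) + 1/(A₂E₂)].
|α₁ − α₂|·ΔT = 8.1×10⁻⁶ × 130 = 0.001053.
1/(A₁E₁) + 1/(A₂E₂) = 1/(550×115×10³) + 1/(1125×150×10³) = 2.174×10⁻⁸ N⁻¹.
P = 0.001053 / 2.174×10⁻⁸ = 48440 N = 48.44 kN.
σ_{invar} = P/A₂ = 48440/1125 = 43.06 MPa, tensile.

σ ≈ 43.1 MPa (tensile)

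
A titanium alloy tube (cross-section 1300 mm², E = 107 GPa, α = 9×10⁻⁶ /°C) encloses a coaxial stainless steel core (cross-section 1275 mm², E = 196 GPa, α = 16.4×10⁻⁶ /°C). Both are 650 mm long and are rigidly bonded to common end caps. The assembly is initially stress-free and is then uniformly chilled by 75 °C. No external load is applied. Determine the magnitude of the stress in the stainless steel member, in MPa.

σ ≈ 38.9 MPa (tensile)

Equilibrium of a rigid end plate with no external load gives equal and opposite internal forces ±P in the two members. Since α_{stainless steel} > α_{titanium alloy}, cooling drives the stainless steel into tension and the titanium alloy into compression.
Compatibility of the two members (thermal + elastic change equal): (α₁ − α₂)ΔT = P·[1/(A₁E₁) + 1/(A₂E₂)].
|α₁ − α₂|·ΔT = 7.4×10⁻⁶ × 75 = 0.000555.
1/(A₁E₁) + 1/(A₂E₂) = 1/(1300×107×10³) + 1/(1275×196×10³) = 1.119×10⁻⁸ N⁻¹.
P = 0.000555 / 1.119×10⁻⁸ = 49590 N = 49.59 kN.
σ_{stainless steel} = P/A₂ = 49590/1275 = 38.9 MPa, tensile.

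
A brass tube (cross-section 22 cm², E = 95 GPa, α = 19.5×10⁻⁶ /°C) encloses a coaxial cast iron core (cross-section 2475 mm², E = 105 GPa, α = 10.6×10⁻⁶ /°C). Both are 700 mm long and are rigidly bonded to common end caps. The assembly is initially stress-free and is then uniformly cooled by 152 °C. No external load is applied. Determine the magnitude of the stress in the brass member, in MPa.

σ ≈ 71.2 MPa (tensile)

Equilibrium of a rigid end plate with no external load gives equal and opposite internal forces ±P in the two members. Since α_{brass} > α_{cast iron}, cooling drives the brass into tension and the cast iron into compression.
Equating the net (thermal + elastic) strains gives |α₁ − α₂|·ΔT = P·[1/(A₁E₁) + 1/(A₂E₂)].
|α₁ − α₂|·ΔT = 8.9×10⁻⁶ × 152 = 0.001353.
1/(A₁E₁) + 1/(A₂E₂) = 1/(2200×95×10³) + 1/(2475×105×10³) = 8.633×10⁻⁹ N⁻¹.
P = 0.001353 / 8.633×10⁻⁹ = 156700 N = 156.7 kN.
σ_{brass} = P/A₁ = 156700/2200 = 71.23 MPa, tensile.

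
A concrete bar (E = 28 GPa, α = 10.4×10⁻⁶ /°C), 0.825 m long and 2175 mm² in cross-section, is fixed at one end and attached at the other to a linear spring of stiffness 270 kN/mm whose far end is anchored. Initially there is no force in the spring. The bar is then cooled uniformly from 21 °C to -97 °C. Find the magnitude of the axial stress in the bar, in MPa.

σ ≈ 27 MPa (tensile)

The unrestrained thermal change is αΔT L = 10.4×10⁻⁶ × 118 × 825 = 1.012 mm.
With a force P in the spring, the elastic change of the bar is PL/(AE) and that of the spring is P/k; compatibility requires their sum to equal δ_free.
So P = δ_free / [L/(AE) + 1/k] = 1.012 / [ 825/(2175×28×10³) + 1/(270×10³) ].
P = 1.012 / 1.725×10⁻⁵ = 58690 N.
σ = P/A = 58690/2175 = 26.98 MPa.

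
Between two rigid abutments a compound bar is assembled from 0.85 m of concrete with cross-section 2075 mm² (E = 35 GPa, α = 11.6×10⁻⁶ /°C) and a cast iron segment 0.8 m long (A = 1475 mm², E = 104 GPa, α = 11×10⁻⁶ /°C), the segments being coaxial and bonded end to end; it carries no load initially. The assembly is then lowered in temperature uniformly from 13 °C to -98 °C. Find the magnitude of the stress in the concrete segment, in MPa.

σ ≈ 59 MPa (tensile)

With the walls removed the bar would change length by δ_free = Σ αᵢΔT Lᵢ = 11.6×10⁻⁶×111×850 + 11×10⁻⁶×111×800 = 2.071 mm.
The rigid supports impose zero overall length change; the single axial force P common to all segments must satisfy P Σ Lᵢ/(AᵢEᵢ) = δ_free.
Σ Lᵢ/(AᵢEᵢ) = 850/(2075×35×10³) + 800/(1475×104×10³) = 1.692×10⁻⁵ mm/N.
Hence P = δ_free / Σ(L/AE) = 2.071/1.692×10⁻⁵ = 122.4 kN (tensile).
σ_{concrete} = P / A = 122400 / 2075 = 59 MPa.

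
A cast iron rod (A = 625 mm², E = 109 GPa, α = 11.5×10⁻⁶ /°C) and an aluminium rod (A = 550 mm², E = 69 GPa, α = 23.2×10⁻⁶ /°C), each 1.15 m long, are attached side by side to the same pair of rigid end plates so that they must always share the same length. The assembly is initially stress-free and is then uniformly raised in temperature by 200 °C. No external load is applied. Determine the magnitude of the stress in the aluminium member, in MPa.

Equilibrium of a rigid end plate with no external load gives equal and opposite internal forces ±P in the two members. Since α_{aluminium} > α_{cast iron}, heating drives the aluminium into compression and the cast iron into tension.
Compatibility of the two members (thermal + elastic change equal): (α₁ − α₂)ΔT = P·[1/(A₁E₁) + 1/(A₂E₂)].
|α₁ − α₂|·ΔT = 11.7×10⁻⁶ × 200 = 0.00234.
1/(A₁E₁) + 1/(A₂E₂) = 1/(625×109×10³) + 1/(550×69×10³) = 4.103×10⁻⁸ N⁻¹.
P = 0.00234 / 4.103×10⁻⁸ = 57030 N = 57.03 kN.
σ_{aluminium} = P/A₂ = 57030/550 = 103.7 MPa, compressive.

σ ≈ 104 MPa (compressive)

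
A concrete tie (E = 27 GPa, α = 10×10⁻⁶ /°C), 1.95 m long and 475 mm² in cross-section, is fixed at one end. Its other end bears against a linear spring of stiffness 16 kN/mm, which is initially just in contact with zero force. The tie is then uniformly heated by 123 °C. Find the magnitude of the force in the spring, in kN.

P ≈ 11.2 kN

Free thermal expansion: δ_free = αΔT L = 10×10⁻⁶ × 123 × 1950 = 2.398 mm.
With a force P in the spring, the elastic change of the tie is PL/(AE) and that of the spring is P/k; compatibility requires their sum to equal δ_free.
P [ L/(AE) + 1/k ] = δ_free → P [ 1950/(475×27×10³) + 1/(16×10³) ] = 2.398.
P = 2.398 / 0.0002145 = 11180 N.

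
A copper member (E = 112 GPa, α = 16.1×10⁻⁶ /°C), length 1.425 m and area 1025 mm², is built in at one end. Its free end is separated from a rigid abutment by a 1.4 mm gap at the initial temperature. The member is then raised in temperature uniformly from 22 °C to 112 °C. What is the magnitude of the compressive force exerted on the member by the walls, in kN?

P ≈ 53.6 kN

Free thermal elongation = αΔT L = 16.1×10⁻⁶ × 90 × 1425 = 2.065 mm.
This exceeds the 1.4 mm gap, so the wall pushes back. The portion of expansion that must be recovered elastically is δ_free − gap = 2.065 − 1.4 = 0.6648 mm.
That suppressed elongation corresponds to σ = E·Δ/L = 112×10³ × 0.6648/1425 = 52.25 MPa.
Force on the wall = σA = 52.25 × 1025 mm² = 53.56 kN.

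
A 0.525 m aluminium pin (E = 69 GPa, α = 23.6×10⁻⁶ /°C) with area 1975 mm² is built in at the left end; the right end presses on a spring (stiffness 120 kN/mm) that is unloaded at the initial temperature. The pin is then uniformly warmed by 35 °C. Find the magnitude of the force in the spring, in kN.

Free thermal expansion: δ_free = αΔT L = 23.6×10⁻⁶ × 35 × 525 = 0.4337 mm.
With a force P in the spring, the elastic change of the pin is PL/(AE) and that of the spring is P/k; compatibility requires their sum to equal δ_free.
P [ L/(AE) + 1/k ] = δ_free → P [ 525/(1975×69×10³) + 1/(120×10³) ] = 0.4337.
P = 0.4337 / 1.219×10⁻⁵ = 35590 N.

P ≈ 35.6 kN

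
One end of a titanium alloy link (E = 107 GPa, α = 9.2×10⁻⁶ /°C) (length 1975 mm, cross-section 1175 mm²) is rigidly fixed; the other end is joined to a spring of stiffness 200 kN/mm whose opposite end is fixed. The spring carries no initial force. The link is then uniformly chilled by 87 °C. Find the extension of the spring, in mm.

δ ≈ 0.382 mm

Free thermal contraction: δ_free = αΔT L = 9.2×10⁻⁶ × 87 × 1975 = 1.581 mm.
With a force P in the spring, the elastic change of the link is PL/(AE) and that of the spring is P/k; compatibility requires their sum to equal δ_free.
So P = δ_free / [L/(AE) + 1/k] = 1.581 / [ 1975/(1175×107×10³) + 1/(200×10³) ].
P = 1.581 / 2.071×10⁻⁵ = 76330 N.
Spring extension = P/k = 76330/(200×10³) = 0.3817 mm.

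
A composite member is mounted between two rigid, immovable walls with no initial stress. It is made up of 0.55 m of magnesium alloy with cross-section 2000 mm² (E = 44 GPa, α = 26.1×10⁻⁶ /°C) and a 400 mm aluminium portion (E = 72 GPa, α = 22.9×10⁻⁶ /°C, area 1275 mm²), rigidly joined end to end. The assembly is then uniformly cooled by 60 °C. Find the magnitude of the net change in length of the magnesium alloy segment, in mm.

Free thermal contraction of the whole bar: Σ αᵢΔT Lᵢ = 26.1×10⁻⁶×60×550 + 22.9×10⁻⁶×60×400 = 1.411 mm.
Since the ends are fixed, an axial force P builds up, equal in every segment, with P · Σ Lᵢ/(AᵢEᵢ) = δ_free.
Σ Lᵢ/(AᵢEᵢ) = 550/(2000×44×10³) + 400/(1275×72×10³) = 1.061×10⁻⁵ mm/N.
P = 1.411 / 1.061×10⁻⁵ = 133000 N = 133 kN, tensile.
For the magnesium alloy segment, free thermal change = 26.1×10⁻⁶×60×550 = 0.8613 mm and elastic change from P = 133000×550/(2000×44×10³) = 0.8313 mm; these oppose, so the net change is 0.03 mm (segment shortens).

|ΔL| ≈ 0.03 mm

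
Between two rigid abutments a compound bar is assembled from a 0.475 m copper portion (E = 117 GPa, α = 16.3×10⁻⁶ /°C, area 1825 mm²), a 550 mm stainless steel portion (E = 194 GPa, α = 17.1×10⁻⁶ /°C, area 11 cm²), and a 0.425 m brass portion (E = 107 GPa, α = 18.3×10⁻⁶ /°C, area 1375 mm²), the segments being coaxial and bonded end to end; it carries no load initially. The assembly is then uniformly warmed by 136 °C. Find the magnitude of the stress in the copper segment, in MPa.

σ ≈ 242 MPa (compressive)

With the walls removed the bar would change length by δ_free = Σ αᵢΔT Lᵢ = 16.3×10⁻⁶×136×475 + 17.1×10⁻⁶×136×550 + 18.3×10⁻⁶×136×425 = 3.39 mm.
Since the ends are fixed, an axial force P builds up, equal in every segment, with P · Σ Lᵢ/(AᵢEᵢ) = δ_free.
The series flexibility is Σ Lᵢ/(AᵢEᵢ) = 475/(1825×117×10³) + 550/(1100×194×10³) + 425/(1375×107×10³) = 7.691×10⁻⁶ mm/N.
Hence P = δ_free / Σ(L/AE) = 3.39/7.691×10⁻⁶ = 440.8 kN (compressive).
σ_{copper} = P / A = 440800 / 1825 = 241.5 MPa.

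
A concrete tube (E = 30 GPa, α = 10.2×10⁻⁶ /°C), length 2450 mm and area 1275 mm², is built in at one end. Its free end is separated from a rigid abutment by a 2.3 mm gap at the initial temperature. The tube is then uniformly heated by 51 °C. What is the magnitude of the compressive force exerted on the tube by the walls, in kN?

P ≈ 0 kN

If the wall were absent the tube would grow by αΔT L = 10.2×10⁻⁶ × 51 × 2450 = 1.274 mm.
This is smaller than the 2.3 mm clearance, so the tube expands freely without reaching the stop — the stress is zero.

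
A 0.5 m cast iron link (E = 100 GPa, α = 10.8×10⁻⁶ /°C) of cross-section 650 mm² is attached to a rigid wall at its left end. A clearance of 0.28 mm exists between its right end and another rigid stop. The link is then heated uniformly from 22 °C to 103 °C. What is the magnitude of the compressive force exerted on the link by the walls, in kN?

P ≈ 20.5 kN

If the wall were absent the link would grow by αΔT L = 10.8×10⁻⁶ × 81 × 500 = 0.4374 mm.
After closing the 0.28 mm clearance, 0.4374 − 0.28 = 0.1574 mm of expansion remains to be suppressed by the wall.
Compatibility: PL/(AE) = 0.1574 mm, so σ = P/A = E × (0.1574/500) = 31.48 MPa.
P = σA = 31.48 × 650 = 20.46 kN.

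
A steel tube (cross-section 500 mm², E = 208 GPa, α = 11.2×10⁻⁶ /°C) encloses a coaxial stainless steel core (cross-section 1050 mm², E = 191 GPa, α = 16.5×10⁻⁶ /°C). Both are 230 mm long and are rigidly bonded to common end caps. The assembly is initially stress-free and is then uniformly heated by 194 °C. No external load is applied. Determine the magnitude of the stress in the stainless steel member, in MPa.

σ ≈ 67.1 MPa (compressive)

Equilibrium of a rigid end plate with no external load gives equal and opposite internal forces ±P in the two members. Since α_{stainless steel} > α_{steel}, heating drives the stainless steel into compression and the steel into tension.
Setting the final lengths equal and cancelling L: (α₁ − α₂)ΔT = P/(A₁E₁) + P/(A₂E₂).
|α₁ − α₂|·ΔT = 5.3×10⁻⁶ × 194 = 0.001028.
1/(A₁E₁) + 1/(A₂E₂) = 1/(500×208×10³) + 1/(1050×191×10³) = 1.46×10⁻⁸ N⁻¹.
P = 0.001028 / 1.46×10⁻⁸ = 70420 N = 70.42 kN.
σ_{stainless steel} = P/A₂ = 70420/1050 = 67.06 MPa, compressive.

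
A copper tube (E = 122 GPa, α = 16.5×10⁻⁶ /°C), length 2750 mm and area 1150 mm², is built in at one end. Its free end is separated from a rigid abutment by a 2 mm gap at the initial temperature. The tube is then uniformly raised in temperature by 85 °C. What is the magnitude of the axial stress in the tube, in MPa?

Free thermal elongation = αΔT L = 16.5×10⁻⁶ × 85 × 2750 = 3.857 mm.
This exceeds the 2 mm gap, so the wall pushes back. The portion of expansion that must be recovered elastically is δ_free − gap = 3.857 − 2 = 1.857 mm.
That suppressed elongation corresponds to σ = E·Δ/L = 122×10³ × 1.857/2750 = 82.38 MPa.

σ ≈ 82.4 MPa (compressive)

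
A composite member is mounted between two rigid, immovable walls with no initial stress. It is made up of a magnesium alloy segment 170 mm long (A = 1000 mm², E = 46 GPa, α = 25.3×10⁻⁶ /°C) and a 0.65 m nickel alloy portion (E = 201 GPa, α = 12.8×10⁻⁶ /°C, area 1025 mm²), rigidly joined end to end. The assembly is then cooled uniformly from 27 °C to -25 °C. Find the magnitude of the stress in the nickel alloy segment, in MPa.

σ ≈ 93.5 MPa (tensile)

Free thermal contraction of the whole bar: Σ αᵢΔT Lᵢ = 25.3×10⁻⁶×52×170 + 12.8×10⁻⁶×52×650 = 0.6563 mm.
The walls prevent any net length change, so an axial force P (same in every segment) develops. Compatibility: P · Σ Lᵢ/(AᵢEᵢ) = δ_free.
Σ Lᵢ/(AᵢEᵢ) = 170/(1000×46×10³) + 650/(1025×201×10³) = 6.851×10⁻⁶ mm/N.
So P = 0.6563 / 6.851×10⁻⁶ = 95.8 kN, tensile.
σ_{nickel alloy} = P / A = 95800 / 1025 = 93.46 MPa.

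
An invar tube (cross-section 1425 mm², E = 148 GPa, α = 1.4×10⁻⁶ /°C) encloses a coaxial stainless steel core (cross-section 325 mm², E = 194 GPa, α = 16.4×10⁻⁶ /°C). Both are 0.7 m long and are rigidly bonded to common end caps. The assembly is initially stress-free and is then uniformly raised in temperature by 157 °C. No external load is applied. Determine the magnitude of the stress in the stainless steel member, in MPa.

The stainless steel has the larger α, so on heating it would change length more than the invar if both were free. The rigid plates force a common final length, so the stainless steel is put into compression and the invar into tension, with equal and opposite forces P (no external load).
Setting the final lengths equal and cancelling L: (α₁ − α₂)ΔT = P/(A₁E₁) + P/(A₂E₂).
|α₁ − α₂|·ΔT = 15×10⁻⁶ × 157 = 0.002355.
1/(A₁E₁) + 1/(A₂E₂) = 1/(1425×148×10³) + 1/(325×194×10³) = 2.06×10⁻⁸ N⁻¹.
So P = 0.002355 / 2.06×10⁻⁸ = 114.3 kN.
σ_{stainless steel} = P/A₂ = 114300/325 = 351.7 MPa, compressive.

σ ≈ 352 MPa (compressive)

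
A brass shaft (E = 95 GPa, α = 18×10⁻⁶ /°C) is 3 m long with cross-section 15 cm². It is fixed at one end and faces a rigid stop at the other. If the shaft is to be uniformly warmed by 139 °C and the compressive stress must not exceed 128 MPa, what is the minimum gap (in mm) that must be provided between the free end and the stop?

g ≈ 3.46 mm

With no wall the shaft would lengthen by αΔT L = 18×10⁻⁶ × 139 × 3000 = 7.506 mm.
A stress of 128 MPa corresponds to the wall pushing the shaft back by σL/E = 128×3000/(95×10³) = 4.042 mm.
The gap must absorb the remainder: g_min = 7.506 − 4.042 = 3.464 mm.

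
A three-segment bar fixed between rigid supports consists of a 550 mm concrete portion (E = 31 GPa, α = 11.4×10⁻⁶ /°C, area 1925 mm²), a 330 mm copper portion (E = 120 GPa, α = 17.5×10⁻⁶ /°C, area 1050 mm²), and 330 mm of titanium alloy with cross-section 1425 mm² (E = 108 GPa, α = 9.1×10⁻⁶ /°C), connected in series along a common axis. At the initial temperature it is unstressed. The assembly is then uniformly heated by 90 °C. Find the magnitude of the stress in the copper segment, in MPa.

σ ≈ 92.3 MPa (compressive)

Free thermal expansion of the whole bar: Σ αᵢΔT Lᵢ = 11.4×10⁻⁶×90×550 + 17.5×10⁻⁶×90×330 + 9.1×10⁻⁶×90×330 = 1.354 mm.
The walls prevent any net length change, so an axial force P (same in every segment) develops. Compatibility: P · Σ Lᵢ/(AᵢEᵢ) = δ_free.
The series flexibility is Σ Lᵢ/(AᵢEᵢ) = 550/(1925×31×10³) + 330/(1050×120×10³) + 330/(1425×108×10³) = 1.398×10⁻⁵ mm/N.
Hence P = δ_free / Σ(L/AE) = 1.354/1.398×10⁻⁵ = 96.88 kN (compressive).
σ_{copper} = P / A = 96880 / 1050 = 92.26 MPa.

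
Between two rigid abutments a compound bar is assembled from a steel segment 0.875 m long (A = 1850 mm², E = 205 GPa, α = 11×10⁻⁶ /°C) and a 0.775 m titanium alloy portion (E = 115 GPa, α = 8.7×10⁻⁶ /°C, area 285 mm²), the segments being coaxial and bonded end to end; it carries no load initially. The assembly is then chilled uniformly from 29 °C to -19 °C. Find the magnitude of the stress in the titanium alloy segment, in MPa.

If the supports were absent, the total length change would be Σ αᵢΔT Lᵢ = 11×10⁻⁶×48×875 + 8.7×10⁻⁶×48×775 = 0.7856 mm.
Since the ends are fixed, an axial force P builds up, equal in every segment, with P · Σ Lᵢ/(AᵢEᵢ) = δ_free.
The series flexibility is Σ Lᵢ/(AᵢEᵢ) = 875/(1850×205×10³) + 775/(285×115×10³) = 2.595×10⁻⁵ mm/N.
So P = 0.7856 / 2.595×10⁻⁵ = 30.27 kN, tensile.
σ_{titanium alloy} = P / A = 30270 / 285 = 106.2 MPa.

σ ≈ 106 MPa (tensile)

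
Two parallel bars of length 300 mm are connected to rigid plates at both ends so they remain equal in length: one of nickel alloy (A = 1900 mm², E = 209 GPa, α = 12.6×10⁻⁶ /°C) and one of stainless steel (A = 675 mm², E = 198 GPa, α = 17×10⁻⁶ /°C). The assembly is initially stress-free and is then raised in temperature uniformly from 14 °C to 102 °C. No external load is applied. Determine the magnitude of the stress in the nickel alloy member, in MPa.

σ ≈ 20.4 MPa (tensile)

Equilibrium of a rigid end plate with no external load gives equal and opposite internal forces ±P in the two members. Since α_{stainless steel} > α_{nickel alloy}, heating drives the stainless steel into compression and the nickel alloy into tension.
Setting the final lengths equal and cancelling L: (α₁ − α₂)ΔT = P/(A₁E₁) + P/(A₂E₂).
|α₁ − α₂|·ΔT = 4.4×10⁻⁶ × 88 = 0.0003872.
1/(A₁E₁) + 1/(A₂E₂) = 1/(1900×209×10³) + 1/(675×198×10³) = 1×10⁻⁸ N⁻¹.
P = 0.0003872 / 1×10⁻⁸ = 38720 N = 38.72 kN.
σ_{nickel alloy} = P/A₁ = 38720/1900 = 20.38 MPa, tensile.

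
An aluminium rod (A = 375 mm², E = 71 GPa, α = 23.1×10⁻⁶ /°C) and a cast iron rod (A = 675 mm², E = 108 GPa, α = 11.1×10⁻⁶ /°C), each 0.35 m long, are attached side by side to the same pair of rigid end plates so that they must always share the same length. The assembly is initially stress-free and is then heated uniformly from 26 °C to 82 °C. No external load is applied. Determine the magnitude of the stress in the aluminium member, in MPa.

σ ≈ 34.9 MPa (compressive)

The aluminium has the larger α, so on heating it would change length more than the cast iron if both were free. The rigid plates force a common final length, so the aluminium is put into compression and the cast iron into tension, with equal and opposite forces P (no external load).
Setting the final lengths equal and cancelling L: (α₁ − α₂)ΔT = P/(A₁E₁) + P/(A₂E₂).
|α₁ − α₂|·ΔT = 12×10⁻⁶ × 56 = 0.000672.
1/(A₁E₁) + 1/(A₂E₂) = 1/(375×71×10³) + 1/(675×108×10³) = 5.128×10⁻⁸ N⁻¹.
P = 0.000672 / 5.128×10⁻⁸ = 13110 N = 13.11 kN.
σ_{aluminium} = P/A₁ = 13110/375 = 34.95 MPa, compressive.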